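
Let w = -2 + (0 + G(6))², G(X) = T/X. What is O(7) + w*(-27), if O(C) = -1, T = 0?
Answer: 53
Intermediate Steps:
G(X) = 0 (G(X) = 0/X = 0)
w = -2 (w = -2 + (0 + 0)² = -2 + 0² = -2 + 0 = -2)
O(7) + w*(-27) = -1 - 2*(-27) = -1 + 54 = 53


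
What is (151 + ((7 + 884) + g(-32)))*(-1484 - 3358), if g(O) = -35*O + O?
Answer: -10313460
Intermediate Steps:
g(O) = -34*O
(151 + ((7 + 884) + g(-32)))*(-1484 - 3358) = (151 + ((7 + 884) - 34*(-32)))*(-1484 - 3358) = (151 + (891 + 1088))*(-4842) = (151 + 1979)*(-4842) = 2130*(-4842) = -10313460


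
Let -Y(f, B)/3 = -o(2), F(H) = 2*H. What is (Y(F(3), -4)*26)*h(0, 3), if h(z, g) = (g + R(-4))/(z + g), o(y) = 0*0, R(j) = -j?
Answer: 0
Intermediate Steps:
o(y) = 0
h(z, g) = (4 + g)/(g + z) (h(z, g) = (g - 1*(-4))/(z + g) = (g + 4)/(g + z) = (4 + g)/(g + z))
Y(f, B) = 0 (Y(f, B) = -(-3)*0 = -3*0 = 0)
(Y(F(3), -4)*26)*h(0, 3) = (0*26)*((4 + 3)/(3 + 0)) = 0*(7/3) = 0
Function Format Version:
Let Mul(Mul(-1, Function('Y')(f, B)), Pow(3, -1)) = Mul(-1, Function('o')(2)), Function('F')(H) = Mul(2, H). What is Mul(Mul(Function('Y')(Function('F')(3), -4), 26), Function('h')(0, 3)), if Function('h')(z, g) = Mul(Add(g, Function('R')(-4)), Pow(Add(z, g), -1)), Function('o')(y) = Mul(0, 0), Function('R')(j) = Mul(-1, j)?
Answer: 0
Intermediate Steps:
Function('o')(y) = 0
Function('h')(z, g) = Mul(Pow(Add(g, z), -1), Add(4, g)) (Function('h')(z, g) = Mul(Add(g, Mul(-1, -4)), Pow(Add(z, g), -1)) = Mul(Add(g, 4), Pow(Add(g, z), -1)) = Mul(Add(4, g), Pow(Add(g, z), -1)) = Mul(Pow(Add(g, z), -1), Add(4, g)))
Function('Y')(f, B) = 0 (Function('Y')(f, B) = Mul(-3, Mul(-1, 0)) = Mul(-3, 0) = 0)
Mul(Mul(Function('Y')(Function('F')(3), -4), 26), Function('h')(0, 3)) = Mul(Mul(0, 26), Mul(Pow(Add(3, 0), -1), Add(4, 3))) = Mul(0, Mul(Pow(3, -1), 7)) = Mul(0, Mul(Rational(1, 3), 7)) = Mul(0, Rational(7, 3)) = 0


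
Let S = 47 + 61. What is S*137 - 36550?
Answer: -21754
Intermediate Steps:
S = 108
S*137 - 36550 = 108*137 - 36550 = 14796 - 36550 = -21754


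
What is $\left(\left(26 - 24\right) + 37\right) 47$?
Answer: $1833$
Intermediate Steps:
$\left(\left(26 - 24\right) + 37\right) 47 = \left(2 + 37\right) 47 = 39 \cdot 47 = 1833$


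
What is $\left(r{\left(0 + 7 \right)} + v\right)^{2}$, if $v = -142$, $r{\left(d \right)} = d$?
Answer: $18225$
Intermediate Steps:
$\left(r{\left(0 + 7 \right)} + v\right)^{2} = \left(\left(0 + 7\right) - 142\right)^{2} = \left(7 - 142\right)^{2} = \left(-135\right)^{2} = 18225$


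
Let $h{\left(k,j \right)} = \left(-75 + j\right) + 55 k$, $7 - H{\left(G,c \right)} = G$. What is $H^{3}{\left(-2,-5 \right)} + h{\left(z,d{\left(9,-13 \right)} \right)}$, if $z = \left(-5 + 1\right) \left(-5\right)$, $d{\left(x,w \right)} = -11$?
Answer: $1743$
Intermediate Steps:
$H{\left(G,c \right)} = 7 - G$
$z = 20$ ($z = \left(-4\right) \left(-5\right) = 20$)
$h{\left(k,j \right)} = -75 + j + 55 k$
$H^{3}{\left(-2,-5 \right)} + h{\left(z,d{\left(9,-13 \right)} \right)} = \left(7 - -2\right)^{3} - -1014 = \left(7 + 2\right)^{3} - -1014 = 9^{3} + 1014 = 729 + 1014 = 1743$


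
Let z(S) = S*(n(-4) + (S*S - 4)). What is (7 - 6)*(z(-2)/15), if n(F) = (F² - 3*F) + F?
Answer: -16/5 ≈ -3.2000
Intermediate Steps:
n(F) = F² - 2*F
z(S) = S*(20 + S²) (z(S) = S*(-4*(-2 - 4) + (S*S - 4)) = S*(-4*(-6) + (S² - 4)) = S*(24 + (-4 + S²)) = S*(20 + S²))
(7 - 6)*(z(-2)/15) = (7 - 6)*(-2*(20 + (-2)²)/15) = 1*(-2*(20 + 4)*(1/15)) = 1*(-2*24*(1/15)) = 1*(-48*1/15) = 1*(-16/5) = -16/5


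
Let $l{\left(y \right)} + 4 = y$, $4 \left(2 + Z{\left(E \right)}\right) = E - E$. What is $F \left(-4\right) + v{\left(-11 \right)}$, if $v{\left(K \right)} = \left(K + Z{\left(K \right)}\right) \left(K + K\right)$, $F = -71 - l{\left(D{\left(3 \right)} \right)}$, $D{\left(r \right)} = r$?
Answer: $566$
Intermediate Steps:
$Z{\left(E \right)} = -2$ ($Z{\left(E \right)} = -2 + \frac{E - E}{4} = -2 + \frac{1}{4} \cdot 0 = -2 + 0 = -2$)
$l{\left(y \right)} = -4 + y$
$F = -70$ ($F = -71 - \left(-4 + 3\right) = -71 - -1 = -71 + 1 = -70$)
$v{\left(K \right)} = 2 K \left(-2 + K\right)$ ($v{\left(K \right)} = \left(K - 2\right) \left(K + K\right) = \left(-2 + K\right) 2 K = 2 K \left(-2 + K\right)$)
$F \left(-4\right) + v{\left(-11 \right)} = \left(-70\right) \left(-4\right) + 2 \left(-11\right) \left(-2 - 11\right) = 280 + 2 \left(-11\right) \left(-13\right) = 280 + 286 = 566$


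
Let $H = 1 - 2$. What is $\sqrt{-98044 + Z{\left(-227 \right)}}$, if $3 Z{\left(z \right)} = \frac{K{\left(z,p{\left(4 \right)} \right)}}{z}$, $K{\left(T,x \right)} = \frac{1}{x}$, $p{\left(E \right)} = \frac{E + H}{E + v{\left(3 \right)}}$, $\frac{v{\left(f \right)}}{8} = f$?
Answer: $\frac{4 i \sqrt{2841811865}}{681} \approx 313.12 i$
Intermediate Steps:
$H = -1$ ($H = 1 - 2 = -1$)
$v{\left(f \right)} = 8 f$
$p{\left(E \right)} = \frac{-1 + E}{24 + E}$ ($p{\left(E \right)} = \frac{E - 1}{E + 8 \cdot 3} = \frac{-1 + E}{E + 24} = \frac{-1 + E}{24 + E}$)
$Z{\left(z \right)} = \frac{28}{9 z}$ ($Z{\left(z \right)} = \frac{\frac{1}{\frac{1}{24 + 4} \left(-1 + 4\right)} \frac{1}{z}}{3} = \frac{\frac{1}{\frac{1}{28} \cdot 3} \frac{1}{z}}{3} = \frac{\frac{1}{\frac{3}{28}} \frac{1}{z}}{3} = \frac{\frac{28}{3} \frac{1}{z}}{3} = \frac{28}{9 z}$)
$\sqrt{-98044 + Z{\left(-227 \right)}} = \sqrt{-98044 + \frac{28}{9 \left(-227\right)}} = \sqrt{-98044 + \frac{28}{9} \left(- \frac{1}{227}\right)} = \sqrt{-98044 - \frac{28}{2043}} = \sqrt{- \frac{200303920}{2043}} = \frac{4 i \sqrt{2841811865}}{681}$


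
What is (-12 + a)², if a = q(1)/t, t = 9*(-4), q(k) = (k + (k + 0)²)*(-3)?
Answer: 5041/36 ≈ 140.03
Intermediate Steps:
q(k) = -3*k - 3*k² (q(k) = (k + k²)*(-3) = -3*k - 3*k²)
t = -36
a = ⅙ (a = -3*1*(1 + 1)/(-36) = -3*1*2*(-1/36) = -6*(-1/36) = ⅙ ≈ 0.16667)
(-12 + a)² = (-12 + ⅙)² = (-71/6)² = 5041/36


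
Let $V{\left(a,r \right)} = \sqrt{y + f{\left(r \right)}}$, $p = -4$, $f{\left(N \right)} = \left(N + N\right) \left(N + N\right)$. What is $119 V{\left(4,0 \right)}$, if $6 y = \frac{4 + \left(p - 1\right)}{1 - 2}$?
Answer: $\frac{119 \sqrt{6}}{6} \approx 48.582$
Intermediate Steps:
$f{\left(N \right)} = 4 N^{2}$ ($f{\left(N \right)} = 2 N 2 N = 4 N^{2}$)
$y = \frac{1}{6}$ ($y = \frac{\left(4 - 5\right) \frac{1}{1 - 2}}{6} = \frac{\left(4 - 5\right) \frac{1}{-1}}{6} = \frac{\left(-1\right) \left(-1\right)}{6} = \frac{1}{6} \cdot 1 = \frac{1}{6} \approx 0.16667$)
$V{\left(a,r \right)} = \sqrt{\frac{1}{6} + 4 r^{2}}$
$119 V{\left(4,0 \right)} = 119 \frac{\sqrt{6 + 144 \cdot 0^{2}}}{6} = 119 \frac{\sqrt{6 + 144 \cdot 0}}{6} = 119 \frac{\sqrt{6 + 0}}{6} = 119 \frac{\sqrt{6}}{6} = \frac{119 \sqrt{6}}{6}$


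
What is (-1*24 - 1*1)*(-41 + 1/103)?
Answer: 105550/103 ≈ 1024.8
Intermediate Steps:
(-1*24 - 1*1)*(-41 + 1/103) = (-24 - 1)*(-41 + 1/103) = -25*(-4222/103) = 105550/103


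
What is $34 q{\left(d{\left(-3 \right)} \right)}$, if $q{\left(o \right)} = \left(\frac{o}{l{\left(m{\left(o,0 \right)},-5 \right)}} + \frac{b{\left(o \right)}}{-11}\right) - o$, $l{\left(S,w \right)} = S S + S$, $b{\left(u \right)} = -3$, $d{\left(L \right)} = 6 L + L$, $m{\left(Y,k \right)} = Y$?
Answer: $\frac{79373}{110} \approx 721.57$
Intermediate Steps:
$d{\left(L \right)} = 7 L$
$l{\left(S,w \right)} = S + S^{2}$ ($l{\left(S,w \right)} = S^{2} + S = S + S^{2}$)
$q{\left(o \right)} = \frac{3}{11} + \frac{1}{1 + o} - o$ ($q{\left(o \right)} = \left(\frac{o}{o \left(1 + o\right)} - \frac{3}{-11}\right) - o = \left(o \frac{1}{o \left(1 + o\right)} - - \frac{3}{11}\right) - o = \left(\frac{1}{1 + o} + \frac{3}{11}\right) - o = \left(\frac{3}{11} + \frac{1}{1 + o}\right) - o = \frac{3}{11} + \frac{1}{1 + o} - o$)
$34 q{\left(d{\left(-3 \right)} \right)} = 34 \frac{11 + \left(1 + 7 \left(-3\right)\right) \left(3 - 11 \cdot 7 \left(-3\right)\right)}{11 \left(1 + 7 \left(-3\right)\right)} = 34 \frac{11 + \left(1 - 21\right) \left(3 - -231\right)}{11 \left(1 - 21\right)} = 34 \frac{11 - 20 \left(3 + 231\right)}{11 \left(-20\right)} = 34 \cdot \frac{1}{11} \left(- \frac{1}{20}\right) \left(11 - 4680\right) = 34 \cdot \frac{1}{11} \left(- \frac{1}{20}\right) \left(-4669\right) = 34 \cdot \frac{4669}{220} = \frac{79373}{110}$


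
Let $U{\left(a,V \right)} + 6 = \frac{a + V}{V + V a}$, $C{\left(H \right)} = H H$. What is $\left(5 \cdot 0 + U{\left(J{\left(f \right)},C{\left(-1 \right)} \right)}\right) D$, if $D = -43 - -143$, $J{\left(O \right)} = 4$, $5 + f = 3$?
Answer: $-500$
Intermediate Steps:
$f = -2$ ($f = -5 + 3 = -2$)
$C{\left(H \right)} = H^{2}$
$D = 100$ ($D = -43 + 143 = 100$)
$U{\left(a,V \right)} = -6 + \frac{V + a}{V + V a}$ ($U{\left(a,V \right)} = -6 + \frac{a + V}{V + V a} = -6 + \frac{V + a}{V + V a}$)
$\left(5 \cdot 0 + U{\left(J{\left(f \right)},C{\left(-1 \right)} \right)}\right) D = \left(5 \cdot 0 + \frac{4 - 5 \left(-1\right)^{2} - 6 \left(-1\right)^{2} \cdot 4}{\left(-1\right)^{2} \left(1 + 4\right)}\right) 100 = \left(0 + \frac{4 - 5 - 6 \cdot 4}{1 \cdot 5}\right) 100 = \left(0 + 1 \cdot \frac{1}{5} \left(4 - 5 - 24\right)\right) 100 = \left(0 + 1 \cdot \frac{1}{5} \left(-25\right)\right) 100 = \left(0 - 5\right) 100 = \left(-5\right) 100 = -500$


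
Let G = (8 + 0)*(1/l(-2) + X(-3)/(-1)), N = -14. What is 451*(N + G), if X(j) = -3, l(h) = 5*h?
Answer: 20746/5 ≈ 4149.2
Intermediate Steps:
G = 116/5 (G = (8 + 0)*(1/(5*(-2)) - 3/(-1)) = 8*(1/(-10) - 3*(-1)) = 8*(1*(-1/10) + 3) = 8*(-1/10 + 3) = 8*(29/10) = 116/5 ≈ 23.200)
451*(N + G) = 451*(-14 + 116/5) = 451*(46/5) = 20746/5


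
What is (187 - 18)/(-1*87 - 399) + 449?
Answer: 218045/486 ≈ 448.65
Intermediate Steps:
(187 - 18)/(-1*87 - 399) + 449 = 169/(-87 - 399) + 449 = 169/(-486) + 449 = -1/486*169 + 449 = -169/486 + 449 = 218045/486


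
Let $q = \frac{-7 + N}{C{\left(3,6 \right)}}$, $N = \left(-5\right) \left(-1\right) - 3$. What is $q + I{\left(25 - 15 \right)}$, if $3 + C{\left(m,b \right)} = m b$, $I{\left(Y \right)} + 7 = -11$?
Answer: $- \frac{55}{3} \approx -18.333$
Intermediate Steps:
$I{\left(Y \right)} = -18$ ($I{\left(Y \right)} = -7 - 11 = -18$)
$C{\left(m,b \right)} = -3 + b m$ ($C{\left(m,b \right)} = -3 + m b = -3 + b m$)
$N = 2$ ($N = 5 - 3 = 2$)
$q = - \frac{1}{3}$ ($q = \frac{-7 + 2}{-3 + 6 \cdot 3} = - \frac{5}{-3 + 18} = - \frac{5}{15} = \left(-5\right) \frac{1}{15} = - \frac{1}{3} \approx -0.33333$)
$q + I{\left(25 - 15 \right)} = - \frac{1}{3} - 18 = - \frac{55}{3}$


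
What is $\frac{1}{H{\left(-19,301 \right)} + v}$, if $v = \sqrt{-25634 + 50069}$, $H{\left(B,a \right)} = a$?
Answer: $\frac{301}{66166} - \frac{3 \sqrt{2715}}{66166} \approx 0.0021867$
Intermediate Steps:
$v = 3 \sqrt{2715}$ ($v = \sqrt{24435} = 3 \sqrt{2715} \approx 156.32$)
$\frac{1}{H{\left(-19,301 \right)} + v} = \frac{1}{301 + 3 \sqrt{2715}}$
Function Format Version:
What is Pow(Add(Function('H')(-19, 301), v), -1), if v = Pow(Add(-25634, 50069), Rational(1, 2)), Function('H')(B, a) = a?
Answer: Add(Rational(301, 66166), Mul(Rational(-3, 66166), Pow(2715, Rational(1, 2)))) ≈ 0.0021867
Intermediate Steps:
v = Mul(3, Pow(2715, Rational(1, 2))) (v = Pow(24435, Rational(1, 2)) = Mul(3, Pow(2715, Rational(1, 2))) ≈ 156.32)
Pow(Add(Function('H')(-19, 301), v), -1) = Pow(Add(301, Mul(3, Pow(2715, Rational(1, 2)))), -1)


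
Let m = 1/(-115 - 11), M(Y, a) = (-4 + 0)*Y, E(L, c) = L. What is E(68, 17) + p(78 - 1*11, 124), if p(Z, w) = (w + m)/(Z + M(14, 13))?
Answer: 109871/1386 ≈ 79.272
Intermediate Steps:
M(Y, a) = -4*Y
m = -1/126 (m = 1/(-126) = -1/126 ≈ -0.0079365)
p(Z, w) = (-1/126 + w)/(-56 + Z) (p(Z, w) = (w - 1/126)/(Z - 4*14) = (-1/126 + w)/(Z - 56) = (-1/126 + w)/(-56 + Z))
E(68, 17) + p(78 - 1*11, 124) = 68 + (-1/126 + 124)/(-56 + (78 - 1*11)) = 68 + (15623/126)/(-56 + (78 - 11)) = 68 + (15623/126)/(-56 + 67) = 68 + (15623/126)/11 = 68 + (1/11)*(15623/126) = 68 + 15623/1386 = 109871/1386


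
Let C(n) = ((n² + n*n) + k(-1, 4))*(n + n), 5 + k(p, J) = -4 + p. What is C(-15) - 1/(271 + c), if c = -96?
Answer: -2310001/175 ≈ -13200.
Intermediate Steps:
k(p, J) = -9 + p (k(p, J) = -5 + (-4 + p) = -9 + p)
C(n) = 2*n*(-10 + 2*n²) (C(n) = ((n² + n*n) + (-9 - 1))*(n + n) = ((n² + n²) - 10)*(2*n) = (2*n² - 10)*(2*n) = (-10 + 2*n²)*(2*n) = 2*n*(-10 + 2*n²))
C(-15) - 1/(271 + c) = 4*(-15)*(-5 + (-15)²) - 1/(271 - 96) = 4*(-15)*(-5 + 225) - 1/175 = 4*(-15)*220 - 1*1/175 = -13200 - 1/175 = -2310001/175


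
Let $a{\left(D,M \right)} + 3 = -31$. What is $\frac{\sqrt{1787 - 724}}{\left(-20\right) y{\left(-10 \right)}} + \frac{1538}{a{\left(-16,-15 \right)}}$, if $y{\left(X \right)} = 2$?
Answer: $- \frac{769}{17} - \frac{\sqrt{1063}}{40} \approx -46.05$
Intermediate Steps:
$a{\left(D,M \right)} = -34$ ($a{\left(D,M \right)} = -3 - 31 = -34$)
$\frac{\sqrt{1787 - 724}}{\left(-20\right) y{\left(-10 \right)}} + \frac{1538}{a{\left(-16,-15 \right)}} = \frac{\sqrt{1787 - 724}}{\left(-20\right) 2} + \frac{1538}{-34} = \frac{\sqrt{1063}}{-40} + 1538 \left(- \frac{1}{34}\right) = \sqrt{1063} \left(- \frac{1}{40}\right) - \frac{769}{17} = - \frac{\sqrt{1063}}{40} - \frac{769}{17} = - \frac{769}{17} - \frac{\sqrt{1063}}{40}$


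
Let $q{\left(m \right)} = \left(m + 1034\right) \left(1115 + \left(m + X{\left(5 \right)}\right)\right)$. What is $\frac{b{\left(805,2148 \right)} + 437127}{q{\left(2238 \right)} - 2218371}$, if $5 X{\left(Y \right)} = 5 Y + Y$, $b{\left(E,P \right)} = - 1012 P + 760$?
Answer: $- \frac{1735889}{8772277} \approx -0.19788$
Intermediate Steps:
$b{\left(E,P \right)} = 760 - 1012 P$
$X{\left(Y \right)} = \frac{6 Y}{5}$ ($X{\left(Y \right)} = \frac{5 Y + Y}{5} = \frac{6 Y}{5}$)
$q{\left(m \right)} = \left(1034 + m\right) \left(1121 + m\right)$ ($q{\left(m \right)} = \left(m + 1034\right) \left(1115 + \left(m + \frac{6}{5} \cdot 5\right)\right) = \left(1034 + m\right) \left(1115 + \left(m + 6\right)\right) = \left(1034 + m\right) \left(1115 + \left(6 + m\right)\right) = \left(1034 + m\right) \left(1121 + m\right)$)
$\frac{b{\left(805,2148 \right)} + 437127}{q{\left(2238 \right)} - 2218371} = \frac{\left(760 - 2173776\right) + 437127}{\left(1159114 + 2238^{2} + 2155 \cdot 2238\right) - 2218371} = \frac{\left(760 - 2173776\right) + 437127}{\left(1159114 + 5008644 + 4822890\right) - 2218371} = \frac{-2173016 + 437127}{10990648 - 2218371} = - \frac{1735889}{8772277}$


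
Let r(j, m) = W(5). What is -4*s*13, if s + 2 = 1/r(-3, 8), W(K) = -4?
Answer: 117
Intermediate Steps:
r(j, m) = -4
s = -9/4 (s = -2 + 1/(-4) = -2 - ¼ = -9/4 ≈ -2.2500)
-4*s*13 = -4*(-9/4)*13 = 9*13 = 117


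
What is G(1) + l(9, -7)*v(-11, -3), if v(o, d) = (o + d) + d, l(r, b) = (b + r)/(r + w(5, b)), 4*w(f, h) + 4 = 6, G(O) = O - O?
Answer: -68/19 ≈ -3.5789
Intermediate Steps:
G(O) = 0
w(f, h) = ½ (w(f, h) = -1 + (¼)*6 = -1 + 3/2 = ½)
l(r, b) = (b + r)/(½ + r) (l(r, b) = (b + r)/(r + ½) = (b + r)/(½ + r))
v(o, d) = o + 2*d (v(o, d) = (d + o) + d = o + 2*d)
G(1) + l(9, -7)*v(-11, -3) = 0 + (2*(-7 + 9)/(1 + 2*9))*(-11 + 2*(-3)) = 0 + (2*2/(1 + 18))*(-11 - 6) = 0 + (2*2/19)*(-17) = 0 + (2*(1/19)*2)*(-17) = 0 + (4/19)*(-17) = 0 - 68/19 = -68/19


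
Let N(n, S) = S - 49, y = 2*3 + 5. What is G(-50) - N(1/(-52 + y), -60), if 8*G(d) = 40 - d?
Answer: 481/4 ≈ 120.25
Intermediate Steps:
y = 11 (y = 6 + 5 = 11)
N(n, S) = -49 + S
G(d) = 5 - d/8 (G(d) = (40 - d)/8 = 5 - d/8)
G(-50) - N(1/(-52 + y), -60) = (5 - ⅛*(-50)) - (-49 - 60) = (5 + 25/4) - 1*(-109) = 45/4 + 109 = 481/4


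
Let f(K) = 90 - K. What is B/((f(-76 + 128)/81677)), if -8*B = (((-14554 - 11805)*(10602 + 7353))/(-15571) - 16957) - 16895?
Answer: 4396970786019/4733584 ≈ 9.2889e+5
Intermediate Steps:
B = 53833647/124568 (B = -((((-14554 - 11805)*(10602 + 7353))/(-15571) - 16957) - 16895)/8 = -((-26359*17955*(-1/15571) - 16957) - 16895)/8 = -((-473275845*(-1/15571) - 16957) - 16895)/8 = -((473275845/15571 - 16957) - 16895)/8 = -(209238398/15571 - 16895)/8 = -⅛*(-53833647/15571) = 53833647/124568 ≈ 432.16)
B/((f(-76 + 128)/81677)) = 53833647/(124568*(((90 - (-76 + 128))/81677))) = 53833647/(124568*(((90 - 1*52)*(1/81677)))) = 53833647/(124568*(((90 - 52)*(1/81677)))) = 53833647/(124568*((38*(1/81677)))) = 53833647/(124568*(38/81677)) = (53833647/124568)*(81677/38) = 4396970786019/4733584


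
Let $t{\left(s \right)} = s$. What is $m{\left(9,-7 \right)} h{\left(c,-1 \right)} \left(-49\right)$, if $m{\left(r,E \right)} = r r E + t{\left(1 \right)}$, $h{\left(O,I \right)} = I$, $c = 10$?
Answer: $-27734$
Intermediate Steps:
$m{\left(r,E \right)} = 1 + E r^{2}$ ($m{\left(r,E \right)} = r r E + 1 = r^{2} E + 1 = E r^{2} + 1 = 1 + E r^{2}$)
$m{\left(9,-7 \right)} h{\left(c,-1 \right)} \left(-49\right) = \left(1 - 7 \cdot 9^{2}\right) \left(-1\right) \left(-49\right) = \left(1 - 567\right) \left(-1\right) \left(-49\right) = \left(-566\right) \left(-1\right) \left(-49\right) = 566 \left(-49\right) = -27734$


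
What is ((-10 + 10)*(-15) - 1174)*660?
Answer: -774840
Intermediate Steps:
((-10 + 10)*(-15) - 1174)*660 = (0*(-15) - 1174)*660 = (0 - 1174)*660 = -1174*660 = -774840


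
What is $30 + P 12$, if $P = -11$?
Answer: $-102$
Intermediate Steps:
$30 + P 12 = 30 - 132 = -102$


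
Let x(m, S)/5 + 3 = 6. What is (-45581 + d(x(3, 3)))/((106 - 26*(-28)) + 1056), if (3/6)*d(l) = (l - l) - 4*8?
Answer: -3043/126 ≈ -24.151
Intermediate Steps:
x(m, S) = 15 (x(m, S) = -15 + 5*6 = -15 + 30 = 15)
d(l) = -64 (d(l) = 2*((l - l) - 4*8) = 2*(0 - 32) = 2*(-32) = -64)
(-45581 + d(x(3, 3)))/((106 - 26*(-28)) + 1056) = (-45581 - 64)/((106 - 26*(-28)) + 1056) = -45645/((106 + 728) + 1056) = -45645/(834 + 1056) = -45645/1890 = -45645*1/1890 = -3043/126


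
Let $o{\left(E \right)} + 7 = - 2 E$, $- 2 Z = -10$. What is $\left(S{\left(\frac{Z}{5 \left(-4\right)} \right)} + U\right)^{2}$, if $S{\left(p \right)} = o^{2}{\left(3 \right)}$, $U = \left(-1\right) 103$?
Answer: $4356$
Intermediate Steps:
$U = -103$
$Z = 5$ ($Z = \left(- \frac{1}{2}\right) \left(-10\right) = 5$)
$o{\left(E \right)} = -7 - 2 E$
$S{\left(p \right)} = 169$ ($S{\left(p \right)} = \left(-7 - 6\right)^{2} = \left(-13\right)^{2} = 169$)
$\left(S{\left(\frac{Z}{5 \left(-4\right)} \right)} + U\right)^{2} = \left(169 - 103\right)^{2} = 66^{2} = 4356$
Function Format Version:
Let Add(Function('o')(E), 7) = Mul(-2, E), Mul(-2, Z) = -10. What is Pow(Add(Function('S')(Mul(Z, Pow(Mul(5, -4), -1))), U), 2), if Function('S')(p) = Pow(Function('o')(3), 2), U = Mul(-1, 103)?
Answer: 4356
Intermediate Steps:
U = -103
Z = 5 (Z = Mul(Rational(-1, 2), -10) = 5)
Function('o')(E) = Add(-7, Mul(-2, E))
Function('S')(p) = 169 (Function('S')(p) = Pow(Add(-7, Mul(-2, 3)), 2) = Pow(Add(-7, -6), 2) = Pow(-13, 2) = 169)
Pow(Add(Function('S')(Mul(Z, Pow(Mul(5, -4), -1))), U), 2) = Pow(Add(169, -103), 2) = Pow(66, 2) = 4356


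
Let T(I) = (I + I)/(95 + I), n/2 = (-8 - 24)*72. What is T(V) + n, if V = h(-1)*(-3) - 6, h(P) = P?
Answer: -211971/46 ≈ -4608.1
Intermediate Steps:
n = -4608 (n = 2*((-8 - 24)*72) = 2*(-32*72) = 2*(-2304) = -4608)
V = -3 (V = -1*(-3) - 6 = 3 - 6 = -3)
T(I) = 2*I/(95 + I) (T(I) = (2*I)/(95 + I) = 2*I/(95 + I))
T(V) + n = 2*(-3)/(95 - 3) - 4608 = 2*(-3)/92 - 4608 = 2*(-3)*(1/92) - 4608 = -3/46 - 4608 = -211971/46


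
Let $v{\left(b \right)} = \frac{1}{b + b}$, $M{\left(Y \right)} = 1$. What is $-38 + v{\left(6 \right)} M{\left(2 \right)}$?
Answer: $- \frac{455}{12} \approx -37.917$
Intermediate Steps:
$v{\left(b \right)} = \frac{1}{2 b}$
$-38 + v{\left(6 \right)} M{\left(2 \right)} = -38 + \frac{1}{2 \cdot 6} \cdot 1 = -38 + \frac{1}{2} \cdot \frac{1}{6} \cdot 1 = -38 + \frac{1}{12} \cdot 1 = -38 + \frac{1}{12} = - \frac{455}{12}$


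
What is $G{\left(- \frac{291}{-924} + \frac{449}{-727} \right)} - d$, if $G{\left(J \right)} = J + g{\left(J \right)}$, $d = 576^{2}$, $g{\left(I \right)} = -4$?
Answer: $- \frac{74290918253}{223916} \approx -3.3178 \cdot 10^{5}$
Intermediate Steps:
$d = 331776$
$G{\left(J \right)} = -4 + J$ ($G{\left(J \right)} = J - 4 = -4 + J$)
$G{\left(- \frac{291}{-924} + \frac{449}{-727} \right)} - d = \left(-4 + \left(- \frac{291}{-924} + \frac{449}{-727}\right)\right) - 331776 = \left(-4 + \left(\left(-291\right) \left(- \frac{1}{924}\right) + 449 \left(- \frac{1}{727}\right)\right)\right) - 331776 = \left(-4 + \left(\frac{97}{308} - \frac{449}{727}\right)\right) - 331776 = \left(-4 - \frac{67773}{223916}\right) - 331776 = - \frac{963437}{223916} - 331776 = - \frac{74290918253}{223916}$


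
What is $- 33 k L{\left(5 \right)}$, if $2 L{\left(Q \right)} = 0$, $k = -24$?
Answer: $0$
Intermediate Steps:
$L{\left(Q \right)} = 0$ ($L{\left(Q \right)} = \frac{1}{2} \cdot 0 = 0$)
$- 33 k L{\left(5 \right)} = \left(-33\right) \left(-24\right) 0 = 792 \cdot 0 = 0$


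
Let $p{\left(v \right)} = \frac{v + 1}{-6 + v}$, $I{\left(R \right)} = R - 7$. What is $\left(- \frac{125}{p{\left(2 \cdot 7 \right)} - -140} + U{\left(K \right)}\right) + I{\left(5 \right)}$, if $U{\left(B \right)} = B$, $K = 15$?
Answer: $\frac{2751}{227} \approx 12.119$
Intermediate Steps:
$I{\left(R \right)} = -7 + R$ ($I{\left(R \right)} = R - 7 = -7 + R$)
$p{\left(v \right)} = \frac{1 + v}{-6 + v}$
$\left(- \frac{125}{p{\left(2 \cdot 7 \right)} - -140} + U{\left(K \right)}\right) + I{\left(5 \right)} = \left(- \frac{125}{\frac{1 + 2 \cdot 7}{-6 + 2 \cdot 7} - -140} + 15\right) + \left(-7 + 5\right) = \left(- \frac{125}{\frac{1 + 14}{-6 + 14} + 140} + 15\right) - 2 = \left(- \frac{125}{\frac{1}{8} \cdot 15 + 140} + 15\right) - 2 = \left(- \frac{125}{\frac{15}{8} + 140} + 15\right) - 2 = \left(- \frac{125}{\frac{1135}{8}} + 15\right) - 2 = \left(\left(-125\right) \frac{8}{1135} + 15\right) - 2 = \left(- \frac{200}{227} + 15\right) - 2 = \frac{3205}{227} - 2 = \frac{2751}{227}$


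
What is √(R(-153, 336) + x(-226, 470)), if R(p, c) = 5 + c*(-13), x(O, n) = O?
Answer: I*√4589 ≈ 67.742*I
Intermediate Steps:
R(p, c) = 5 - 13*c
√(R(-153, 336) + x(-226, 470)) = √((5 - 13*336) - 226) = √((5 - 4368) - 226) = √(-4363 - 226) = √(-4589) = I*√4589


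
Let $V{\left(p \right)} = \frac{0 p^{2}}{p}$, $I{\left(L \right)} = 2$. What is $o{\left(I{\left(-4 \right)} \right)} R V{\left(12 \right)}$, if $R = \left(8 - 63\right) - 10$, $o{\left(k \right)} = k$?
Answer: $0$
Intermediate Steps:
$R = -65$ ($R = -55 - 10 = -65$)
$V{\left(p \right)} = 0$ ($V{\left(p \right)} = \frac{0}{p} = 0$)
$o{\left(I{\left(-4 \right)} \right)} R V{\left(12 \right)} = 2 \left(-65\right) 0 = \left(-130\right) 0 = 0$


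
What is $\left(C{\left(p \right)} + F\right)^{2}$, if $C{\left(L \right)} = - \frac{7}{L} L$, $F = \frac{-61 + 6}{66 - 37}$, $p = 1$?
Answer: $\frac{66564}{841} \approx 79.149$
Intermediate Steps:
$F = - \frac{55}{29} \approx -1.8966$
$C{\left(L \right)} = -7$
$\left(C{\left(p \right)} + F\right)^{2} = \left(-7 - \frac{55}{29}\right)^{2} = \left(- \frac{258}{29}\right)^{2} = \frac{66564}{841}$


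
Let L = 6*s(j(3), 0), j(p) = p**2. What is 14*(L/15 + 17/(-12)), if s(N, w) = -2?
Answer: -931/30 ≈ -31.033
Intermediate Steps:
L = -12 (L = 6*(-2) = -12)
14*(L/15 + 17/(-12)) = 14*(-12/15 + 17/(-12)) = 14*(-12*1/15 + 17*(-1/12)) = 14*(-4/5 - 17/12) = 14*(-133/60) = -931/30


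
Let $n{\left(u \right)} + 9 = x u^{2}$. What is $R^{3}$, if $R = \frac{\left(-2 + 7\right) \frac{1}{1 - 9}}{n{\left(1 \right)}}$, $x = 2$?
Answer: $\frac{125}{175616} \approx 0.00071178$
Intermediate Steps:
$n{\left(u \right)} = -9 + 2 u^{2}$
$R = \frac{5}{56}$ ($R = \frac{\left(-2 + 7\right) \frac{1}{1 - 9}}{-9 + 2 \cdot 1^{2}} = \frac{5 \frac{1}{-8}}{-9 + 2 \cdot 1} = \frac{5 \left(- \frac{1}{8}\right)}{-9 + 2} = - \frac{5}{8 \left(-7\right)} = \left(- \frac{5}{8}\right) \left(- \frac{1}{7}\right) = \frac{5}{56} \approx 0.089286$)
$R^{3} = \left(\frac{5}{56}\right)^{3} = \frac{125}{175616}$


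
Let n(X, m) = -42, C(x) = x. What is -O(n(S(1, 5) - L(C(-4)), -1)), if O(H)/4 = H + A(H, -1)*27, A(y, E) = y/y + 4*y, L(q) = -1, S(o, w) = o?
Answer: 18204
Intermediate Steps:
A(y, E) = 1 + 4*y
O(H) = 108 + 436*H (O(H) = 4*(H + (1 + 4*H)*27) = 4*(H + (27 + 108*H)) = 4*(27 + 109*H) = 108 + 436*H)
-O(n(S(1, 5) - L(C(-4)), -1)) = -(108 + 436*(-42)) = -(108 - 18312) = -1*(-18204) = 18204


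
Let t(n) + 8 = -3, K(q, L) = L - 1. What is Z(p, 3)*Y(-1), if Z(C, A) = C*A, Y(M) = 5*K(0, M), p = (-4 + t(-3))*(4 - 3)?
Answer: 450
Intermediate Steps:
K(q, L) = -1 + L
t(n) = -11 (t(n) = -8 - 3 = -11)
p = -15 (p = (-4 - 11)*(4 - 3) = -15*1 = -15)
Y(M) = -5 + 5*M (Y(M) = 5*(-1 + M) = -5 + 5*M)
Z(C, A) = A*C
Z(p, 3)*Y(-1) = (3*(-15))*(-5 + 5*(-1)) = -45*(-5 - 5) = -45*(-10) = 450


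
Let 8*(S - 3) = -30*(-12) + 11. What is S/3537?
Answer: 395/28296 ≈ 0.013960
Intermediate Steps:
S = 395/8 (S = 3 + (-30*(-12) + 11)/8 = 3 + (360 + 11)/8 = 3 + (1/8)*371 = 3 + 371/8 = 395/8 ≈ 49.375)
S/3537 = (395/8)/3537 = (395/8)*(1/3537) = 395/28296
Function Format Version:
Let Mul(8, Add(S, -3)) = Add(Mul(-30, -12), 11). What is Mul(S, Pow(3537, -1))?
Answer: Rational(395, 28296) ≈ 0.013960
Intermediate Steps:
S = Rational(395, 8) (S = Add(3, Mul(Rational(1, 8), Add(Mul(-30, -12), 11))) = Add(3, Mul(Rational(1, 8), Add(360, 11))) = Add(3, Mul(Rational(1, 8), 371)) = Add(3, Rational(371, 8)) = Rational(395, 8) ≈ 49.375)
Mul(S, Pow(3537, -1)) = Mul(Rational(395, 8), Pow(3537, -1)) = Mul(Rational(395, 8), Rational(1, 3537)) = Rational(395, 28296)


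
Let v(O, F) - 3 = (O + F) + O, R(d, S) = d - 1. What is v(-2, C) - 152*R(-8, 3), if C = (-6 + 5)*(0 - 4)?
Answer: 1371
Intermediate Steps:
R(d, S) = -1 + d
C = 4 (C = -1*(-4) = 4)
v(O, F) = 3 + F + 2*O (v(O, F) = 3 + ((O + F) + O) = 3 + ((F + O) + O) = 3 + (F + 2*O) = 3 + F + 2*O)
v(-2, C) - 152*R(-8, 3) = (3 + 4 + 2*(-2)) - 152*(-1 - 8) = (3 + 4 - 4) - 152*(-9) = 3 + 1368 = 1371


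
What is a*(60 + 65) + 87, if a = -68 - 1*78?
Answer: -18163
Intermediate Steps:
a = -146 (a = -68 - 78 = -146)
a*(60 + 65) + 87 = -146*(60 + 65) + 87 = -146*125 + 87 = -18250 + 87 = -18163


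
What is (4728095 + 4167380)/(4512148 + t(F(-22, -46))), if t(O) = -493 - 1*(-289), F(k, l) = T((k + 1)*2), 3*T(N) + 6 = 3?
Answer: 8895475/4511944 ≈ 1.9715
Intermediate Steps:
T(N) = -1 (T(N) = -2 + (⅓)*3 = -2 + 1 = -1)
F(k, l) = -1
t(O) = -204 (t(O) = -493 + 289 = -204)
(4728095 + 4167380)/(4512148 + t(F(-22, -46))) = (4728095 + 4167380)/(4512148 - 204) = 8895475/4511944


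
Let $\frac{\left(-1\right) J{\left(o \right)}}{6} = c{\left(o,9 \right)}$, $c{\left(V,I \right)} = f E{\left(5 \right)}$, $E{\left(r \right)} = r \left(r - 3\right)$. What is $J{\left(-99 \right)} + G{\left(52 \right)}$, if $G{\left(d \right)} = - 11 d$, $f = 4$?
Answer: $-812$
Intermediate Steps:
$E{\left(r \right)} = r \left(-3 + r\right)$
$c{\left(V,I \right)} = 40$ ($c{\left(V,I \right)} = 4 \cdot 5 \left(-3 + 5\right) = 4 \cdot 5 \cdot 2 = 4 \cdot 10 = 40$)
$J{\left(o \right)} = -240$ ($J{\left(o \right)} = \left(-6\right) 40 = -240$)
$J{\left(-99 \right)} + G{\left(52 \right)} = -240 - 572 = -812$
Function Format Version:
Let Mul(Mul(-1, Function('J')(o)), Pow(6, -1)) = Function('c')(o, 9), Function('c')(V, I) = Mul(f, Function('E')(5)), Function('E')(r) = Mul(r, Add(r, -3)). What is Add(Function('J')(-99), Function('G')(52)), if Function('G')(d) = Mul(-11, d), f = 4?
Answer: -812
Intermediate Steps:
Function('E')(r) = Mul(r, Add(-3, r))
Function('c')(V, I) = 40 (Function('c')(V, I) = Mul(4, Mul(5, Add(-3, 5))) = Mul(4, Mul(5, 2)) = Mul(4, 10) = 40)
Function('J')(o) = -240 (Function('J')(o) = Mul(-6, 40) = -240)
Add(Function('J')(-99), Function('G')(52)) = Add(-240, Mul(-11, 52)) = Add(-240, -572) = -812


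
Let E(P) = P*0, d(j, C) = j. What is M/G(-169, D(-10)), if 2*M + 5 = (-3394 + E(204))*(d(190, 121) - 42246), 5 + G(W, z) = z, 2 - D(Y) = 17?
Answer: -142738059/40 ≈ -3.5685e+6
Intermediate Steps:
D(Y) = -15 (D(Y) = 2 - 1*17 = 2 - 17 = -15)
G(W, z) = -5 + z
E(P) = 0
M = 142738059/2 (M = -5/2 + ((-3394 + 0)*(190 - 42246))/2 = -5/2 + (-3394*(-42056))/2 = -5/2 + (½)*142738064 = -5/2 + 71369032 = 142738059/2 ≈ 7.1369e+7)
M/G(-169, D(-10)) = 142738059/(2*(-5 - 15)) = (142738059/2)/(-20) = (142738059/2)*(-1/20) = -142738059/40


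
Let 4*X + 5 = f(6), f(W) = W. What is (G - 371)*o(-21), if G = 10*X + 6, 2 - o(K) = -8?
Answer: -3625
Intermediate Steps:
X = ¼ (X = -5/4 + (¼)*6 = -5/4 + 3/2 = ¼ ≈ 0.25000)
o(K) = 10 (o(K) = 2 - 1*(-8) = 2 + 8 = 10)
G = 17/2 (G = 10*(¼) + 6 = 5/2 + 6 = 17/2 ≈ 8.5000)
(G - 371)*o(-21) = (17/2 - 371)*10 = -725/2*10 = -3625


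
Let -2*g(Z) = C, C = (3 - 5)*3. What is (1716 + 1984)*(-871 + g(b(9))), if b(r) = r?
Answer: -3211600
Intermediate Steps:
C = -6 (C = -2*3 = -6)
g(Z) = 3 (g(Z) = -½*(-6) = 3)
(1716 + 1984)*(-871 + g(b(9))) = (1716 + 1984)*(-871 + 3) = 3700*(-868) = -3211600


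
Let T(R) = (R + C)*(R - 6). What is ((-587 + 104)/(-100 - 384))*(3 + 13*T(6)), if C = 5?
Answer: 1449/484 ≈ 2.9938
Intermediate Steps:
T(R) = (-6 + R)*(5 + R) (T(R) = (R + 5)*(R - 6) = (5 + R)*(-6 + R) = (-6 + R)*(5 + R))
((-587 + 104)/(-100 - 384))*(3 + 13*T(6)) = ((-587 + 104)/(-100 - 384))*(3 + 13*(-30 + 6² - 1*6)) = (-483/(-484))*(3 + 13*(-30 + 36 - 6)) = (-483*(-1/484))*(3 + 13*0) = 483*(3 + 0)/484 = (483/484)*3 = 1449/484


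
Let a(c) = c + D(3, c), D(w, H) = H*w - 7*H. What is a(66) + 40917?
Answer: 40719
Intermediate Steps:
D(w, H) = -7*H + H*w
a(c) = -3*c (a(c) = c + c*(-7 + 3) = c + c*(-4) = c - 4*c = -3*c)
a(66) + 40917 = -3*66 + 40917 = -198 + 40917 = 40719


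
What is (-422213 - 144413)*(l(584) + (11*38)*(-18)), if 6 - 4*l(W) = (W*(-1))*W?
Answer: -44050355179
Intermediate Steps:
l(W) = 3/2 + W**2/4 (l(W) = 3/2 - W*(-1)*W/4 = 3/2 - (-W)*W/4 = 3/2 - (-1)*W**2/4 = 3/2 + W**2/4)
(-422213 - 144413)*(l(584) + (11*38)*(-18)) = (-422213 - 144413)*((3/2 + (1/4)*584**2) + (11*38)*(-18)) = -566626*((3/2 + (1/4)*341056) + 418*(-18)) = -566626*((3/2 + 85264) - 7524) = -566626*(170531/2 - 7524) = -566626*155483/2 = -44050355179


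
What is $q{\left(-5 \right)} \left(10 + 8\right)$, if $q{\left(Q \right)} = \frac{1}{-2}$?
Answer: $-9$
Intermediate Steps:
$q{\left(Q \right)} = - \frac{1}{2}$
$q{\left(-5 \right)} \left(10 + 8\right) = - \frac{10 + 8}{2} = \left(- \frac{1}{2}\right) 18 = -9$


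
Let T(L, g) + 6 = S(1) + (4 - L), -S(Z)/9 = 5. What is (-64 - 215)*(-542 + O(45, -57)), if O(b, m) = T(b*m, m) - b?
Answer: -538749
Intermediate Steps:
S(Z) = -45 (S(Z) = -9*5 = -45)
T(L, g) = -47 - L (T(L, g) = -6 + (-45 + (4 - L)) = -6 + (-41 - L) = -47 - L)
O(b, m) = -47 - b - b*m (O(b, m) = (-47 - b*m) - b = -47 - b - b*m)
(-64 - 215)*(-542 + O(45, -57)) = (-64 - 215)*(-542 + (-47 - 1*45 - 1*45*(-57))) = -279*(-542 + (-47 - 45 + 2565)) = -279*(-542 + 2473) = -279*1931 = -538749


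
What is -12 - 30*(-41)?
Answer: 1218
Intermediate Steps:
-12 - 30*(-41) = -12 + 1230 = 1218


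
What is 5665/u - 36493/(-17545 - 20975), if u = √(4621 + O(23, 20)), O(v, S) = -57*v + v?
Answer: 36493/38520 + 515*√3333/303 ≈ 99.073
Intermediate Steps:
O(v, S) = -56*v
u = √3333 (u = √(4621 - 56*23) = √(4621 - 1288) = √3333 ≈ 57.732)
5665/u - 36493/(-17545 - 20975) = 5665/(√3333) - 36493/(-17545 - 20975) = 5665*(√3333/3333) - 36493/(-38520) = 515*√3333/303 - 36493*(-1/38520) = 515*√3333/303 + 36493/38520 = 36493/38520 + 515*√3333/303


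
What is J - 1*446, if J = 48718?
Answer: 48272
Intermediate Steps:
J - 1*446 = 48718 - 1*446 = 48718 - 446 = 48272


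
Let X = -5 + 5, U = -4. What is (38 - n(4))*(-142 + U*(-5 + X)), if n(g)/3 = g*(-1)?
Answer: -6100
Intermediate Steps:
X = 0
n(g) = -3*g (n(g) = 3*(g*(-1)) = 3*(-g) = -3*g)
(38 - n(4))*(-142 + U*(-5 + X)) = (38 - (-3)*4)*(-142 - 4*(-5 + 0)) = (38 - 1*(-12))*(-142 - 4*(-5)) = (38 + 12)*(-142 + 20) = 50*(-122) = -6100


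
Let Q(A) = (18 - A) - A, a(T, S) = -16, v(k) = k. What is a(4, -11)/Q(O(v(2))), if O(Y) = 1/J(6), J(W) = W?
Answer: -48/53 ≈ -0.90566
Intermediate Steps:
O(Y) = 1/6
Q(A) = 18 - 2*A
a(4, -11)/Q(O(v(2))) = -16/(18 - 2*1/6) = -16/(18 - 1/3) = -16/53/3 = -16*3/53 = -48/53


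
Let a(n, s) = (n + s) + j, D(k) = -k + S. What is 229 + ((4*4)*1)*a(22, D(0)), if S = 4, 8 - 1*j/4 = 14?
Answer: 261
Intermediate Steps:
j = -24 (j = 32 - 4*14 = 32 - 56 = -24)
D(k) = 4 - k (D(k) = -k + 4 = 4 - k)
a(n, s) = -24 + n + s (a(n, s) = (n + s) - 24 = -24 + n + s)
229 + ((4*4)*1)*a(22, D(0)) = 229 + ((4*4)*1)*(-24 + 22 + (4 - 1*0)) = 229 + (16*1)*(-24 + 22 + (4 + 0)) = 229 + 16*(-24 + 22 + 4) = 229 + 16*2 = 229 + 32 = 261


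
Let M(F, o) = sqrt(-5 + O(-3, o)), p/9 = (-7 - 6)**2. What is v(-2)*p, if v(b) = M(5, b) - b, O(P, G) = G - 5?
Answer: 3042 + 3042*I*sqrt(3) ≈ 3042.0 + 5268.9*I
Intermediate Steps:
O(P, G) = -5 + G
p = 1521 (p = 9*(-7 - 6)**2 = 9*(-13)**2 = 9*169 = 1521)
M(F, o) = sqrt(-10 + o) (M(F, o) = sqrt(-5 + (-5 + o)) = sqrt(-10 + o))
v(b) = sqrt(-10 + b) - b
v(-2)*p = (sqrt(-10 - 2) - 1*(-2))*1521 = (sqrt(-12) + 2)*1521 = (2*I*sqrt(3) + 2)*1521 = (2 + 2*I*sqrt(3))*1521 = 3042 + 3042*I*sqrt(3)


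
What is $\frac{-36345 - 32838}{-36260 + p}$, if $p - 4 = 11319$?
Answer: $\frac{69183}{24937} \approx 2.7743$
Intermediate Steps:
$p = 11323$ ($p = 4 + 11319 = 11323$)
$\frac{-36345 - 32838}{-36260 + p} = \frac{-36345 - 32838}{-36260 + 11323} = - \frac{69183}{-24937} = \left(-69183\right) \left(- \frac{1}{24937}\right) = \frac{69183}{24937}$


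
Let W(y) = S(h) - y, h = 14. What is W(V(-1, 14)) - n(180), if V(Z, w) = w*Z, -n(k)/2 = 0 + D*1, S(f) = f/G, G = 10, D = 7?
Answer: 147/5 ≈ 29.400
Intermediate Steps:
S(f) = f/10
n(k) = -14 (n(k) = -2*(0 + 7*1) = -2*(0 + 7) = -2*7 = -14)
V(Z, w) = Z*w
W(y) = 7/5 - y (W(y) = (1/10)*14 - y = 7/5 - y)
W(V(-1, 14)) - n(180) = (7/5 - (-1)*14) - 1*(-14) = (7/5 - 1*(-14)) + 14 = (7/5 + 14) + 14 = 77/5 + 14 = 147/5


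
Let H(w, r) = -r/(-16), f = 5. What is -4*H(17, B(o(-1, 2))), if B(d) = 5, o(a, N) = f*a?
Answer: -5/4 ≈ -1.2500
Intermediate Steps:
o(a, N) = 5*a
H(w, r) = r/16 (H(w, r) = -r*(-1/16) = r/16)
-4*H(17, B(o(-1, 2))) = -5/4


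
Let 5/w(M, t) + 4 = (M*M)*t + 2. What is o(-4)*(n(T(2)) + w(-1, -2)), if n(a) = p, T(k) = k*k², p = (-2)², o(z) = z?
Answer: -11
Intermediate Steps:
p = 4
T(k) = k³
w(M, t) = 5/(-2 + t*M²) (w(M, t) = 5/(-4 + ((M*M)*t + 2)) = 5/(-4 + (M²*t + 2)) = 5/(-4 + (t*M² + 2)) = 5/(-4 + (2 + t*M²)) = 5/(-2 + t*M²))
n(a) = 4
o(-4)*(n(T(2)) + w(-1, -2)) = -4*(4 + 5/(-2 - 2*(-1)²)) = -4*(4 + 5/(-2 - 2*1)) = -4*(4 + 5/(-2 - 2)) = -4*(4 + 5/(-4)) = -4*(4 + 5*(-¼)) = -4*(4 - 5/4) = -4*11/4 = -11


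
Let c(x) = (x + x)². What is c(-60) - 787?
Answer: 13613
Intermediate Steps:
c(x) = 4*x² (c(x) = (2*x)² = 4*x²)
c(-60) - 787 = 4*(-60)² - 787 = 4*3600 - 787 = 14400 - 787 = 13613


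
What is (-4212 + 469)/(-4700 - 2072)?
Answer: 3743/6772 ≈ 0.55272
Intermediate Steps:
(-4212 + 469)/(-4700 - 2072) = -3743/(-6772) = -3743*(-1/6772) = 3743/6772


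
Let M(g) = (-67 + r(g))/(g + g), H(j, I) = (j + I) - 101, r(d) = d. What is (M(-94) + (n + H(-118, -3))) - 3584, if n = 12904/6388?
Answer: -1141834611/300236 ≈ -3803.1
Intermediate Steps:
n = 3226/1597 (n = 12904*(1/6388) = 3226/1597 ≈ 2.0200)
H(j, I) = -101 + I + j (H(j, I) = (I + j) - 101 = -101 + I + j)
M(g) = (-67 + g)/(2*g) (M(g) = (-67 + g)/(g + g) = (-67 + g)/((2*g)) = (-67 + g)*(1/(2*g)) = (-67 + g)/(2*g))
(M(-94) + (n + H(-118, -3))) - 3584 = ((1/2)*(-67 - 94)/(-94) + (3226/1597 + (-101 - 3 - 118))) - 3584 = ((1/2)*(-1/94)*(-161) + (3226/1597 - 222)) - 3584 = (161/188 - 351308/1597) - 3584 = -65788787/300236 - 3584 = -1141834611/300236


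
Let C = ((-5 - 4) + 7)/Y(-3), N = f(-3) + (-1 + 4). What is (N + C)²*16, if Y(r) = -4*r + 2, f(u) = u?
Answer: 16/49 ≈ 0.32653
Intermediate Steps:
Y(r) = 2 - 4*r
N = 0 (N = -3 + (-1 + 4) = -3 + 3 = 0)
C = -⅐ (C = ((-5 - 4) + 7)/(2 - 4*(-3)) = (-9 + 7)/(2 + 12) = -2/14 = -2*1/14 = -⅐ ≈ -0.14286)
(N + C)²*16 = (0 - ⅐)²*16 = (-⅐)²*16 = (1/49)*16 = 16/49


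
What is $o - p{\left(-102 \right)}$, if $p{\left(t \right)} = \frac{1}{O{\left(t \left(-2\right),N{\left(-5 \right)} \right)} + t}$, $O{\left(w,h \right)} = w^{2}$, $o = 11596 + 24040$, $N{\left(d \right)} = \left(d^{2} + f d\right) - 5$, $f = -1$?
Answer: $\frac{1479392903}{41514} \approx 35636.0$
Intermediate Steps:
$N{\left(d \right)} = -5 + d^{2} - d$ ($N{\left(d \right)} = \left(d^{2} - d\right) - 5 = -5 + d^{2} - d$)
$o = 35636$
$p{\left(t \right)} = \frac{1}{t + 4 t^{2}}$ ($p{\left(t \right)} = \frac{1}{\left(t \left(-2\right)\right)^{2} + t} = \frac{1}{\left(- 2 t\right)^{2} + t} = \frac{1}{4 t^{2} + t} = \frac{1}{t + 4 t^{2}}$)
$o - p{\left(-102 \right)} = 35636 - \frac{1}{\left(-102\right) \left(1 + 4 \left(-102\right)\right)} = 35636 - - \frac{1}{102 \left(1 - 408\right)} = 35636 - - \frac{1}{102 \left(-407\right)} = 35636 - \left(- \frac{1}{102}\right) \left(- \frac{1}{407}\right) = 35636 - \frac{1}{41514} = \frac{1479392903}{41514}$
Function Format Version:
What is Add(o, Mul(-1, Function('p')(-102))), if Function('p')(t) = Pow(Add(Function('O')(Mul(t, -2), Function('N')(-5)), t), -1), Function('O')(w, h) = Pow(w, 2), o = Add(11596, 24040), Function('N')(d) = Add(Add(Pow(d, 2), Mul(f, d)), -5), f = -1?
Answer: Rational(1479392903, 41514) ≈ 35636.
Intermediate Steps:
Function('N')(d) = Add(-5, Pow(d, 2), Mul(-1, d)) (Function('N')(d) = Add(Add(Pow(d, 2), Mul(-1, d)), -5) = Add(-5, Pow(d, 2), Mul(-1, d)))
o = 35636
Function('p')(t) = Pow(Add(t, Mul(4, Pow(t, 2))), -1) (Function('p')(t) = Pow(Add(Pow(Mul(t, -2), 2), t), -1) = Pow(Add(Pow(Mul(-2, t), 2), t), -1) = Pow(Add(Mul(4, Pow(t, 2)), t), -1) = Pow(Add(t, Mul(4, Pow(t, 2))), -1))
Add(o, Mul(-1, Function('p')(-102))) = Add(35636, Mul(-1, Mul(Pow(-102, -1), Pow(Add(1, Mul(4, -102)), -1)))) = Add(35636, Mul(-1, Mul(Rational(-1, 102), Pow(Add(1, -408), -1)))) = Add(35636, Mul(-1, Mul(Rational(-1, 102), Pow(-407, -1)))) = Add(35636, Mul(-1, Mul(Rational(-1, 102), Rational(-1, 407)))) = Add(35636, Mul(-1, Rational(1, 41514))) = Add(35636, Rational(-1, 41514)) = Rational(1479392903, 41514)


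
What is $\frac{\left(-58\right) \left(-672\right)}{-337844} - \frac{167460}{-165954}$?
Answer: $\frac{2087797214}{2336106799} \approx 0.89371$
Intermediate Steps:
$\frac{\left(-58\right) \left(-672\right)}{-337844} - \frac{167460}{-165954} = 38976 \left(- \frac{1}{337844}\right) - - \frac{27910}{27659} = - \frac{9744}{84461} + \frac{27910}{27659} = \frac{2087797214}{2336106799}$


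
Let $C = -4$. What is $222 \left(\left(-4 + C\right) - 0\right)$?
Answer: $-1776$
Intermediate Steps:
$222 \left(\left(-4 + C\right) - 0\right) = 222 \left(\left(-4 - 4\right) - 0\right) = 222 \left(-8 + 0\right) = 222 \left(-8\right) = -1776$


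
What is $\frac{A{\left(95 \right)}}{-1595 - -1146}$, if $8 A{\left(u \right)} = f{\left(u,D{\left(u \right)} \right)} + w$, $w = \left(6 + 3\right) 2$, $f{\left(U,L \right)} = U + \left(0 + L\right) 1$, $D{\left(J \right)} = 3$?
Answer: $- \frac{29}{898} \approx -0.032294$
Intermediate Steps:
$f{\left(U,L \right)} = L + U$ ($f{\left(U,L \right)} = U + L 1 = U + L = L + U$)
$w = 18$ ($w = 9 \cdot 2 = 18$)
$A{\left(u \right)} = \frac{21}{8} + \frac{u}{8}$ ($A{\left(u \right)} = \frac{\left(3 + u\right) + 18}{8} = \frac{21 + u}{8} = \frac{21}{8} + \frac{u}{8}$)
$\frac{A{\left(95 \right)}}{-1595 - -1146} = \frac{\frac{21}{8} + \frac{1}{8} \cdot 95}{-1595 - -1146} = \frac{\frac{21}{8} + \frac{95}{8}}{-1595 + 1146} = \frac{29}{2 \left(-449\right)} = \frac{29}{2} \left(- \frac{1}{449}\right) = - \frac{29}{898}$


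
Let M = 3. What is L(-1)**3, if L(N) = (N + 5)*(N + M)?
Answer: 512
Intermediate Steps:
L(N) = (3 + N)*(5 + N) (L(N) = (N + 5)*(N + 3) = (5 + N)*(3 + N) = (3 + N)*(5 + N))
L(-1)**3 = (15 + (-1)**2 + 8*(-1))**3 = (15 + 1 - 8)**3 = 8**3 = 512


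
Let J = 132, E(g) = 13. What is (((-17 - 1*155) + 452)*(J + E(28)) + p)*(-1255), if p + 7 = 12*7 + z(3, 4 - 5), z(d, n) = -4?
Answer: -51044615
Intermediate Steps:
p = 73 (p = -7 + (12*7 - 4) = -7 + (84 - 4) = -7 + 80 = 73)
(((-17 - 1*155) + 452)*(J + E(28)) + p)*(-1255) = (((-17 - 1*155) + 452)*(132 + 13) + 73)*(-1255) = (((-17 - 155) + 452)*145 + 73)*(-1255) = ((-172 + 452)*145 + 73)*(-1255) = (280*145 + 73)*(-1255) = (40600 + 73)*(-1255) = 40673*(-1255) = -51044615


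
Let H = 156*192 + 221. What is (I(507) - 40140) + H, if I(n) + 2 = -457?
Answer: -10426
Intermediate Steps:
I(n) = -459 (I(n) = -2 - 457 = -459)
H = 30173 (H = 29952 + 221 = 30173)
(I(507) - 40140) + H = (-459 - 40140) + 30173 = -40599 + 30173 = -10426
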